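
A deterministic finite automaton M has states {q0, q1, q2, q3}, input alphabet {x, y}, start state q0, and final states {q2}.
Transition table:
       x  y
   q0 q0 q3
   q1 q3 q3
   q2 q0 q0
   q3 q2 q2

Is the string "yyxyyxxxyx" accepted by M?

accepted

q0 --y--> q3
q3 --y--> q2
q2 --x--> q0
q0 --y--> q3
q3 --y--> q2
q2 --x--> q0
q0 --x--> q0
q0 --x--> q0
q0 --y--> q3
q3 --x--> q2
End in state q2, which is an accepting state.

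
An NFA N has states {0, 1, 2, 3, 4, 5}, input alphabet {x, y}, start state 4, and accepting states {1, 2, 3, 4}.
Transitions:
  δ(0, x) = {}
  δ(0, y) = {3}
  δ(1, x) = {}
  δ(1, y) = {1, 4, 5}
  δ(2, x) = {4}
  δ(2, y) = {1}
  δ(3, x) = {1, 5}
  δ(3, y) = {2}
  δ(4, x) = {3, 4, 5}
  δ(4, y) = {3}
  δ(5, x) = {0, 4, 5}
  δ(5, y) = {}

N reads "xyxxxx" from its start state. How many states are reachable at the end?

Start: {4}
read x: {3, 4, 5}
read y: {2, 3}
read x: {1, 4, 5}
read x: {0, 3, 4, 5}
read x: {0, 1, 3, 4, 5}
read x: {0, 1, 3, 4, 5}
Final reachable set {0, 1, 3, 4, 5} has 5 states.

5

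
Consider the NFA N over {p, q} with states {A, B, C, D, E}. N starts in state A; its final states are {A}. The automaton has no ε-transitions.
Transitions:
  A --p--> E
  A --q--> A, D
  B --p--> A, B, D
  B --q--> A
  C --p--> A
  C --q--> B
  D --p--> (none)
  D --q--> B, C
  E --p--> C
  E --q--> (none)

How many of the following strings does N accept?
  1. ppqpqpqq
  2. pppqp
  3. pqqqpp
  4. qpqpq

ppqpqpqq: accepted
pppqp: rejected
pqqqpp: rejected
qpqpq: rejected

1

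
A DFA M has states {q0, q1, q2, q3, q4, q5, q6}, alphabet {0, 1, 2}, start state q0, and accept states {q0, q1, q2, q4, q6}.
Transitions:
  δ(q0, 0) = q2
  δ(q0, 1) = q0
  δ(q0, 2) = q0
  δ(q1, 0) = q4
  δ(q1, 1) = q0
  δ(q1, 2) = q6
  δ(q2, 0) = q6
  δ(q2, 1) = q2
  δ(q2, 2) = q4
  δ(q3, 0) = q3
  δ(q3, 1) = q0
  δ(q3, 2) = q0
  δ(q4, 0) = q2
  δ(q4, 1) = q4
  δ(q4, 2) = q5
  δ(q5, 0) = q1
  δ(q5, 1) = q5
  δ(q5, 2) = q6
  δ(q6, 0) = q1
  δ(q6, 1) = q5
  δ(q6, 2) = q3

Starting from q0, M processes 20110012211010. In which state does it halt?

q0 --2--> q0
q0 --0--> q2
q2 --1--> q2
q2 --1--> q2
q2 --0--> q6
q6 --0--> q1
q1 --1--> q0
q0 --2--> q0
q0 --2--> q0
q0 --1--> q0
q0 --1--> q0
q0 --0--> q2
q2 --1--> q2
q2 --0--> q6

q6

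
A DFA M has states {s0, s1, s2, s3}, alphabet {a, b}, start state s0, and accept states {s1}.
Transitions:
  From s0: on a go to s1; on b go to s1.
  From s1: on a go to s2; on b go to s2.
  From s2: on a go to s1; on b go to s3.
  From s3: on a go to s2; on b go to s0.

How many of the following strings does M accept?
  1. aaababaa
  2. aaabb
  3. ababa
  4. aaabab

1

aaababaa: rejected
aaabb: rejected
ababa: accepted
aaabab: rejected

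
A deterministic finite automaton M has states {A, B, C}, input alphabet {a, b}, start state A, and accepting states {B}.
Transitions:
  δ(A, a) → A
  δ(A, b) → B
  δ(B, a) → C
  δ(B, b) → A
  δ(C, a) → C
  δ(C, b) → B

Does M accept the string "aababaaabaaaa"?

rejected

A --a--> A
A --a--> A
A --b--> B
B --a--> C
C --b--> B
B --a--> C
C --a--> C
C --a--> C
C --b--> B
B --a--> C
C --a--> C
C --a--> C
C --a--> C
End in state C, which is not an accepting state.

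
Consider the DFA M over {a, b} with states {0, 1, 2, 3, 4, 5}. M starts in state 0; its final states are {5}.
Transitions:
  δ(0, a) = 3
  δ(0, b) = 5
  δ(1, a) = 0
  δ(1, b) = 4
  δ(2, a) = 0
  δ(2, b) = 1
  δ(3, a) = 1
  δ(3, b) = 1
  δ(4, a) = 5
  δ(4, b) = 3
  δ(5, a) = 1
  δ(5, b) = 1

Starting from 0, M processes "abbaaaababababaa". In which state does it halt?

3

0 --a--> 3
3 --b--> 1
1 --b--> 4
4 --a--> 5
5 --a--> 1
1 --a--> 0
0 --a--> 3
3 --b--> 1
1 --a--> 0
0 --b--> 5
5 --a--> 1
1 --b--> 4
4 --a--> 5
5 --b--> 1
1 --a--> 0
0 --a--> 3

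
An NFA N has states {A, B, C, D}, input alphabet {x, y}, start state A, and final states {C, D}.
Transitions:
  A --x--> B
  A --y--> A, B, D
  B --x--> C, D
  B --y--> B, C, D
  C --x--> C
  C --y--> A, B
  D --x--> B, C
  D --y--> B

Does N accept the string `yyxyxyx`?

accepted

Start: {A}
read y: {A, B, D}
read y: {A, B, C, D}
read x: {B, C, D}
read y: {A, B, C, D}
read x: {B, C, D}
read y: {A, B, C, D}
read x: {B, C, D}
Reachable ∩ accepting = {C, D} — nonempty.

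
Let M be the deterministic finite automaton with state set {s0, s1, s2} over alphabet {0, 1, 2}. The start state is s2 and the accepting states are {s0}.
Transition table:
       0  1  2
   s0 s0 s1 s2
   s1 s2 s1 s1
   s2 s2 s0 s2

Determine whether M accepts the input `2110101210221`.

accepted

s2 --2--> s2
s2 --1--> s0
s0 --1--> s1
s1 --0--> s2
s2 --1--> s0
s0 --0--> s0
s0 --1--> s1
s1 --2--> s1
s1 --1--> s1
s1 --0--> s2
s2 --2--> s2
s2 --2--> s2
s2 --1--> s0
End in state s0, which is an accepting state.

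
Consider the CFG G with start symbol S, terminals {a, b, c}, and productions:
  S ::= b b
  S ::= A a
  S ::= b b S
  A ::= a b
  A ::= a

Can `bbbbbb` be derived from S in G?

S ⇒ bbS ⇒ bbbbS ⇒ bbbbbb

yes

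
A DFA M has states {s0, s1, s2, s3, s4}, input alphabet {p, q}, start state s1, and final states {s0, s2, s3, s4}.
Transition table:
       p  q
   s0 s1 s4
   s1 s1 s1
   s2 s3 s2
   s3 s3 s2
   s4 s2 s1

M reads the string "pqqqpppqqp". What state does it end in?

s1 --p--> s1
s1 --q--> s1
s1 --q--> s1
s1 --q--> s1
s1 --p--> s1
s1 --p--> s1
s1 --p--> s1
s1 --q--> s1
s1 --q--> s1
s1 --p--> s1

s1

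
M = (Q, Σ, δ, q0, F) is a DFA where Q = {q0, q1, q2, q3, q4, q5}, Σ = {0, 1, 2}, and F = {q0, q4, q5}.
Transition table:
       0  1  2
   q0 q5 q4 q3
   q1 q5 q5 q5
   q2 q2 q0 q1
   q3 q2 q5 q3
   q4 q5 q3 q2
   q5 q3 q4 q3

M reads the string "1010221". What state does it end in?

q0 --1--> q4
q4 --0--> q5
q5 --1--> q4
q4 --0--> q5
q5 --2--> q3
q3 --2--> q3
q3 --1--> q5

q5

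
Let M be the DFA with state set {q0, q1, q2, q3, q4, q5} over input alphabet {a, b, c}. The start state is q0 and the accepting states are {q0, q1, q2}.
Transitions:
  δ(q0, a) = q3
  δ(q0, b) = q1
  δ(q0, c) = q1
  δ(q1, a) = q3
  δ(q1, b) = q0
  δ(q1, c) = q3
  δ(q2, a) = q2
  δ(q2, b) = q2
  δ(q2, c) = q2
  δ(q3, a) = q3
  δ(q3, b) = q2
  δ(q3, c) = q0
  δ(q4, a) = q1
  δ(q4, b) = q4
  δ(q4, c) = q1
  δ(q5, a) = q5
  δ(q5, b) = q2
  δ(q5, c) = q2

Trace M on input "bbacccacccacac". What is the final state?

q0 --b--> q1
q1 --b--> q0
q0 --a--> q3
q3 --c--> q0
q0 --c--> q1
q1 --c--> q3
q3 --a--> q3
q3 --c--> q0
q0 --c--> q1
q1 --c--> q3
q3 --a--> q3
q3 --c--> q0
q0 --a--> q3
q3 --c--> q0

q0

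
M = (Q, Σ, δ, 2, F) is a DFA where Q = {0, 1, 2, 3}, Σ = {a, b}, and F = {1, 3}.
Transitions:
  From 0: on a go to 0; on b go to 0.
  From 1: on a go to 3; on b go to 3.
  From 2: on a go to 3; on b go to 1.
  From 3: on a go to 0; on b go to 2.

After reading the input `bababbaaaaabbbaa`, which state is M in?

2 --b--> 1
1 --a--> 3
3 --b--> 2
2 --a--> 3
3 --b--> 2
2 --b--> 1
1 --a--> 3
3 --a--> 0
0 --a--> 0
0 --a--> 0
0 --a--> 0
0 --b--> 0
0 --b--> 0
0 --b--> 0
0 --a--> 0
0 --a--> 0

0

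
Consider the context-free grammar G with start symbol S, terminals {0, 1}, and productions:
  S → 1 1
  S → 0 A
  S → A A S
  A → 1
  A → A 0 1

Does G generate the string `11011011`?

no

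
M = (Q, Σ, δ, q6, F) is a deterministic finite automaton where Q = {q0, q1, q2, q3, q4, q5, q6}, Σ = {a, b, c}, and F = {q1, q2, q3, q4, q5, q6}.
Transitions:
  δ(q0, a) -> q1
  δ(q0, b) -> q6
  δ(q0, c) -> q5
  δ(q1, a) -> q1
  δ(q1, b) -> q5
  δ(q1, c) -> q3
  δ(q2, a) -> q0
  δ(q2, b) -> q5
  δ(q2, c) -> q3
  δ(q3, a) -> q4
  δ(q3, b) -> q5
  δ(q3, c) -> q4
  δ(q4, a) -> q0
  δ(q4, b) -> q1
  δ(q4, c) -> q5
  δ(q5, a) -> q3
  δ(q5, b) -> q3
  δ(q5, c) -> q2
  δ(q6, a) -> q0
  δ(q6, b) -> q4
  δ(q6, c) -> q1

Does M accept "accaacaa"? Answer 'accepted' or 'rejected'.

rejected

q6 --a--> q0
q0 --c--> q5
q5 --c--> q2
q2 --a--> q0
q0 --a--> q1
q1 --c--> q3
q3 --a--> q4
q4 --a--> q0
End in state q0, which is not an accepting state.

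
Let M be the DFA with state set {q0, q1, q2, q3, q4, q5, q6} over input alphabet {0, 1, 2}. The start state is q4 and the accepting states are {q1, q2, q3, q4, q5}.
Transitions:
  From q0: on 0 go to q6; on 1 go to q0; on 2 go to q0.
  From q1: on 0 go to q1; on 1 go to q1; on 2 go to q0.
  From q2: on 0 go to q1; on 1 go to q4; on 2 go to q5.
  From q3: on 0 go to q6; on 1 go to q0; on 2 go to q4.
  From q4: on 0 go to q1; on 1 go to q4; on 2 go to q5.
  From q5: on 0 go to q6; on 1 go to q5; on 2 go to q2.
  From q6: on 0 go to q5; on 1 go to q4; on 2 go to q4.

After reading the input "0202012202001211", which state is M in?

q0

q4 --0--> q1
q1 --2--> q0
q0 --0--> q6
q6 --2--> q4
q4 --0--> q1
q1 --1--> q1
q1 --2--> q0
q0 --2--> q0
q0 --0--> q6
q6 --2--> q4
q4 --0--> q1
q1 --0--> q1
q1 --1--> q1
q1 --2--> q0
q0 --1--> q0
q0 --1--> q0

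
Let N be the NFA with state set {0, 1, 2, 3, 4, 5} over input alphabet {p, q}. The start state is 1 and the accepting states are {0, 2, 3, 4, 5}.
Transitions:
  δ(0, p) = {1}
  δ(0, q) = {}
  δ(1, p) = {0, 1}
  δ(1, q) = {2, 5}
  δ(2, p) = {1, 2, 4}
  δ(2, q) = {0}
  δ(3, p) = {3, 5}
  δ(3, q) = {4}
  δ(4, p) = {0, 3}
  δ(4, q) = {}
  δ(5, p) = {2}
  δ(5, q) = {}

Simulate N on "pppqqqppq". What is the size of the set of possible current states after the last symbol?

Start: {1}
read p: {0, 1}
read p: {0, 1}
read p: {0, 1}
read q: {2, 5}
read q: {0}
read q: {}
The reachable set is empty and stays empty for the remaining 3 symbols.
Final reachable set {} has 0 states.

0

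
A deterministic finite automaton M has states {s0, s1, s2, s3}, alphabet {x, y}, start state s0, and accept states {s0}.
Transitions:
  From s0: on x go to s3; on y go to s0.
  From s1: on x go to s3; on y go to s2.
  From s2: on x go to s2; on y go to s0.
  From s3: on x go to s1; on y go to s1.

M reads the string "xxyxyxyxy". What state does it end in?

s0 --x--> s3
s3 --x--> s1
s1 --y--> s2
s2 --x--> s2
s2 --y--> s0
s0 --x--> s3
s3 --y--> s1
s1 --x--> s3
s3 --y--> s1

s1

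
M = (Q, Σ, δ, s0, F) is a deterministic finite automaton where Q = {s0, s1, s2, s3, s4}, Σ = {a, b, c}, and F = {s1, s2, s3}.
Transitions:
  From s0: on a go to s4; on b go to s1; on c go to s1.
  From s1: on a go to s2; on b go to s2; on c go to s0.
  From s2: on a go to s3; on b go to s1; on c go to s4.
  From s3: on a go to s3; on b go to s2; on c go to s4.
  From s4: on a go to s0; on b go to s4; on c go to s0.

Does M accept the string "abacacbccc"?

rejected

s0 --a--> s4
s4 --b--> s4
s4 --a--> s0
s0 --c--> s1
s1 --a--> s2
s2 --c--> s4
s4 --b--> s4
s4 --c--> s0
s0 --c--> s1
s1 --c--> s0
End in state s0, which is not an accepting state.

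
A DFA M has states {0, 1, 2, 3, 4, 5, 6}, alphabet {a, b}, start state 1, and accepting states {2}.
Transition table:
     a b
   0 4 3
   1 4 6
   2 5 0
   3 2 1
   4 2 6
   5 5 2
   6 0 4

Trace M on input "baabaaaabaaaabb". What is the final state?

1 --b--> 6
6 --a--> 0
0 --a--> 4
4 --b--> 6
6 --a--> 0
0 --a--> 4
4 --a--> 2
2 --a--> 5
5 --b--> 2
2 --a--> 5
5 --a--> 5
5 --a--> 5
5 --a--> 5
5 --b--> 2
2 --b--> 0

0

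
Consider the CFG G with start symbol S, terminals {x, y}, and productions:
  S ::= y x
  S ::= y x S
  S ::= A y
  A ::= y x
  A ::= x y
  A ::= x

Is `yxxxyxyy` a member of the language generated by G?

no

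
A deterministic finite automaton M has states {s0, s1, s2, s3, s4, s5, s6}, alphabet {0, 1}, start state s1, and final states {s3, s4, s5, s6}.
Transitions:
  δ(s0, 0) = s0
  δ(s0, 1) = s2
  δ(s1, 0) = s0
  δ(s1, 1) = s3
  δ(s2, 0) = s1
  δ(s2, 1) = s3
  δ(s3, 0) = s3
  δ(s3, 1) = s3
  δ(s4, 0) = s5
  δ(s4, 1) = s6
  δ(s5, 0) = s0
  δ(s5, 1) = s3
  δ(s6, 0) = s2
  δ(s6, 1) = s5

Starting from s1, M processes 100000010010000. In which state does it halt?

s3

s1 --1--> s3
s3 --0--> s3
s3 --0--> s3
s3 --0--> s3
s3 --0--> s3
s3 --0--> s3
s3 --0--> s3
s3 --1--> s3
s3 --0--> s3
s3 --0--> s3
s3 --1--> s3
s3 --0--> s3
s3 --0--> s3
s3 --0--> s3
s3 --0--> s3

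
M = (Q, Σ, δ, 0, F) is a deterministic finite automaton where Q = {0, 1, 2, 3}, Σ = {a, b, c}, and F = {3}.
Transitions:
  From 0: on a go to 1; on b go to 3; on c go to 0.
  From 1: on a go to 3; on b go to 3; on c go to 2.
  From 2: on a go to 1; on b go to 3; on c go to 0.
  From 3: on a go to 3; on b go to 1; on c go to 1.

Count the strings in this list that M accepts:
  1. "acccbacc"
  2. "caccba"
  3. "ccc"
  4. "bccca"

"acccbacc": rejected
"caccba": accepted
"ccc": rejected
"bccca": rejected

1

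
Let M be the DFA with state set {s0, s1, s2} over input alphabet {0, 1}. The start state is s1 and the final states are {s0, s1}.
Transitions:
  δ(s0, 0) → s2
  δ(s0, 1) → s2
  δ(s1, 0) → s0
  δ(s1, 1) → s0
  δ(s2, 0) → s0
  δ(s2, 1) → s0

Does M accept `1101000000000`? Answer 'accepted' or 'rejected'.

s1 --1--> s0
s0 --1--> s2
s2 --0--> s0
s0 --1--> s2
s2 --0--> s0
s0 --0--> s2
s2 --0--> s0
s0 --0--> s2
s2 --0--> s0
s0 --0--> s2
s2 --0--> s0
s0 --0--> s2
s2 --0--> s0
End in state s0, which is an accepting state.

accepted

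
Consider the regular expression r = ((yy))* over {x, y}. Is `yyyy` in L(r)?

Split into 2 pieces yy · yy; each matches (yy).

yes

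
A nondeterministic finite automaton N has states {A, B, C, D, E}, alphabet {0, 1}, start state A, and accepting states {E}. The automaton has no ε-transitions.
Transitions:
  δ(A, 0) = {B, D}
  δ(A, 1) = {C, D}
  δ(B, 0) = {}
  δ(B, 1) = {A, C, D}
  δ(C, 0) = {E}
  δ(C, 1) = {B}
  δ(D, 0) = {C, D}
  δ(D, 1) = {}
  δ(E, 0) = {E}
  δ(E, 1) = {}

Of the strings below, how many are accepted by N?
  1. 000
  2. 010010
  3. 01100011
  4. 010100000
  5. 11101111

000: accepted
010010: rejected
01100011: rejected
010100000: accepted
11101111: rejected

2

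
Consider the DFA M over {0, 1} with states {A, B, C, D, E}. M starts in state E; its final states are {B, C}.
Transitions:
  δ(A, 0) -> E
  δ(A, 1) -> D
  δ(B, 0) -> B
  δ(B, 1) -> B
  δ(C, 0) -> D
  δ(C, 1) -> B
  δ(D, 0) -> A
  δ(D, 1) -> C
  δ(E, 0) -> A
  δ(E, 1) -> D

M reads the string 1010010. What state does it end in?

A

E --1--> D
D --0--> A
A --1--> D
D --0--> A
A --0--> E
E --1--> D
D --0--> A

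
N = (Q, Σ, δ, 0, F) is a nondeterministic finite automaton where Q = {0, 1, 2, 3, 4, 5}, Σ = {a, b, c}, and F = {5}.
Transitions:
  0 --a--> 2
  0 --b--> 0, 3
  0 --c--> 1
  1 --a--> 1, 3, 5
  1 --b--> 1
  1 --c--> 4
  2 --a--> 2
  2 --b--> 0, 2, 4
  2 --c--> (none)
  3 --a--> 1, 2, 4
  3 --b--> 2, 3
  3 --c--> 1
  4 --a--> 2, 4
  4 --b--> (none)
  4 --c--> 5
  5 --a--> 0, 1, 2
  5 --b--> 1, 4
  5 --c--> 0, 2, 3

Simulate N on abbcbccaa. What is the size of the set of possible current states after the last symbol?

5

Start: {0}
read a: {2}
read b: {0, 2, 4}
read b: {0, 2, 3, 4}
read c: {1, 5}
read b: {1, 4}
read c: {4, 5}
read c: {0, 2, 3, 5}
read a: {0, 1, 2, 4}
read a: {1, 2, 3, 4, 5}
Final reachable set {1, 2, 3, 4, 5} has 5 states.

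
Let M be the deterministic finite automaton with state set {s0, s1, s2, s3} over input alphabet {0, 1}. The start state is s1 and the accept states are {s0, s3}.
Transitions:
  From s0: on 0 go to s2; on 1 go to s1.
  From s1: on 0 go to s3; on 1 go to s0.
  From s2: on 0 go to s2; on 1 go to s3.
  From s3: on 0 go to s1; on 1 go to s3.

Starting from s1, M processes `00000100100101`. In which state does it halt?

s1 --0--> s3
s3 --0--> s1
s1 --0--> s3
s3 --0--> s1
s1 --0--> s3
s3 --1--> s3
s3 --0--> s1
s1 --0--> s3
s3 --1--> s3
s3 --0--> s1
s1 --0--> s3
s3 --1--> s3
s3 --0--> s1
s1 --1--> s0

s0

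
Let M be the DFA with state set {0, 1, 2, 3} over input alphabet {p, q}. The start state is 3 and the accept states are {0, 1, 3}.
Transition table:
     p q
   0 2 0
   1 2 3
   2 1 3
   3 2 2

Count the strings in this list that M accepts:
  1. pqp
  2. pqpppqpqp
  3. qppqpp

1

pqp: rejected
pqpppqpqp: rejected
qppqpp: accepted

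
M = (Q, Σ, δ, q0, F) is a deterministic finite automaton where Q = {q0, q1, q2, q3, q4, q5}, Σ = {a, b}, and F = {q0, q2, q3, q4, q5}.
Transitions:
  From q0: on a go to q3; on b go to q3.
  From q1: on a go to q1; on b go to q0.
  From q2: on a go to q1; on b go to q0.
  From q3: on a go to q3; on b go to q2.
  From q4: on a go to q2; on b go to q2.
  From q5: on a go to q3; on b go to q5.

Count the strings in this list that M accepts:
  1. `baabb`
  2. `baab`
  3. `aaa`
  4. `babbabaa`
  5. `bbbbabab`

`baabb`: accepted
`baab`: accepted
`aaa`: accepted
`babbabaa`: rejected
`bbbbabab`: accepted

4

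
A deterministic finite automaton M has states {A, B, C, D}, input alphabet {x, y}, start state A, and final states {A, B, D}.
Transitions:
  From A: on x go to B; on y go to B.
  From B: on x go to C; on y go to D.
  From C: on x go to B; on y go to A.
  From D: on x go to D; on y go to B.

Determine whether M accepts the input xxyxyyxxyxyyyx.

A --x--> B
B --x--> C
C --y--> A
A --x--> B
B --y--> D
D --y--> B
B --x--> C
C --x--> B
B --y--> D
D --x--> D
D --y--> B
B --y--> D
D --y--> B
B --x--> C
End in state C, which is not an accepting state.

rejected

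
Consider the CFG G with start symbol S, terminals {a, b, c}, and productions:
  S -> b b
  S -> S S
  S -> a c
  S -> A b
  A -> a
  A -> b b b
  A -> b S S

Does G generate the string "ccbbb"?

no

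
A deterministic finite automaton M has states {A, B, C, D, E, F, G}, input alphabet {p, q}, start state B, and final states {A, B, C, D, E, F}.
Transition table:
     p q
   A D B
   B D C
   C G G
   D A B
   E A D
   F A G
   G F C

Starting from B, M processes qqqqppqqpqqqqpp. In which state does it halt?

A

B --q--> C
C --q--> G
G --q--> C
C --q--> G
G --p--> F
F --p--> A
A --q--> B
B --q--> C
C --p--> G
G --q--> C
C --q--> G
G --q--> C
C --q--> G
G --p--> F
F --p--> A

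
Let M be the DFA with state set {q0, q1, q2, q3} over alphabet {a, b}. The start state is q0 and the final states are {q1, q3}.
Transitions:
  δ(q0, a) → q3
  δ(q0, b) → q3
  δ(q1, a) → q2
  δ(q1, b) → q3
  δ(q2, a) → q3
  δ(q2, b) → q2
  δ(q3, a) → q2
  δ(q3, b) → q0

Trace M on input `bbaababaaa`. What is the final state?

q3

q0 --b--> q3
q3 --b--> q0
q0 --a--> q3
q3 --a--> q2
q2 --b--> q2
q2 --a--> q3
q3 --b--> q0
q0 --a--> q3
q3 --a--> q2
q2 --a--> q3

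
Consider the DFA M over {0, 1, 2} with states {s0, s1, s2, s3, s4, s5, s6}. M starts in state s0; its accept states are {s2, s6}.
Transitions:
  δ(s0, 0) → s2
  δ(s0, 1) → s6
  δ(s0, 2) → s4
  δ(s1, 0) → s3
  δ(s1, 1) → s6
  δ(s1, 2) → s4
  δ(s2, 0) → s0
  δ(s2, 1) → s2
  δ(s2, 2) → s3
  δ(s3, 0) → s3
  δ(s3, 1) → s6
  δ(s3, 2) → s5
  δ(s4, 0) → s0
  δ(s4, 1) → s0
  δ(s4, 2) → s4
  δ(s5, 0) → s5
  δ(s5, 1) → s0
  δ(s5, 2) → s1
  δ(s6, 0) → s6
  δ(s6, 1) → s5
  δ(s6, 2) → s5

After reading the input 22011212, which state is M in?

s0 --2--> s4
s4 --2--> s4
s4 --0--> s0
s0 --1--> s6
s6 --1--> s5
s5 --2--> s1
s1 --1--> s6
s6 --2--> s5

s5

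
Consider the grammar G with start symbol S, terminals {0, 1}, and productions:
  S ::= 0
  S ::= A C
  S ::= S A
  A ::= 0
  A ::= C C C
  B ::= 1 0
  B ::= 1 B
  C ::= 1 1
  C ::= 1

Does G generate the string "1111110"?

yes

S ⇒ SA ⇒ ACA ⇒ CCCCA ⇒ 1CCCA ⇒ 11CCA ⇒ 1111CA ⇒ 111111A ⇒ 1111110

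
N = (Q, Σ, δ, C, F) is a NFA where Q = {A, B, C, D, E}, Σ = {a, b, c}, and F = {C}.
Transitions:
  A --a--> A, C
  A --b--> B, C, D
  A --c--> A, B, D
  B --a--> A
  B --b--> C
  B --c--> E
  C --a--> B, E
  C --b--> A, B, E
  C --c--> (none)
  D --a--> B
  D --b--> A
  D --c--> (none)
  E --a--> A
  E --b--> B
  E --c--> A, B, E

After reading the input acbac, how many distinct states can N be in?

Start: {C}
read a: {B, E}
read c: {A, B, E}
read b: {B, C, D}
read a: {A, B, E}
read c: {A, B, D, E}
Final reachable set {A, B, D, E} has 4 states.

4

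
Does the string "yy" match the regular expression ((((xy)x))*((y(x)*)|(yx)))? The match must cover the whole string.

No split of yy into u·v has (((xy)x))* matching u and ((y(x)*)|(yx)) matching v.

no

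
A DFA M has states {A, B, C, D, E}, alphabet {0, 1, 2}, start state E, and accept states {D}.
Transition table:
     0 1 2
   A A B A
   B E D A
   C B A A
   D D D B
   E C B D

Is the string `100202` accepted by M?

rejected

E --1--> B
B --0--> E
E --0--> C
C --2--> A
A --0--> A
A --2--> A
End in state A, which is not an accepting state.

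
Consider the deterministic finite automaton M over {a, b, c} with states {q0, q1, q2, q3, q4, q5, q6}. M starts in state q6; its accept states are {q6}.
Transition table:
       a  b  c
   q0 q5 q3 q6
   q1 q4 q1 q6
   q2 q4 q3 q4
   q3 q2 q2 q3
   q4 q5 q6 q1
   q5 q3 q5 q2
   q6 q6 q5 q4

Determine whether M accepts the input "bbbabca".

q6 --b--> q5
q5 --b--> q5
q5 --b--> q5
q5 --a--> q3
q3 --b--> q2
q2 --c--> q4
q4 --a--> q5
End in state q5, which is not an accepting state.

rejected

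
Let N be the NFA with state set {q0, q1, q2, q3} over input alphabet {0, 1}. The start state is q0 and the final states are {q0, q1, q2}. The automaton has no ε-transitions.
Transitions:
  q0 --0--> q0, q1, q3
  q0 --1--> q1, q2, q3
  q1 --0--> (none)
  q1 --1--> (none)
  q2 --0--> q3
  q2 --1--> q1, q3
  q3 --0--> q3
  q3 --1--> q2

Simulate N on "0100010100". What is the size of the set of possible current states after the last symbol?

1

Start: {q0}
read 0: {q0, q1, q3}
read 1: {q1, q2, q3}
read 0: {q3}
read 0: {q3}
read 0: {q3}
read 1: {q2}
read 0: {q3}
read 1: {q2}
read 0: {q3}
read 0: {q3}
Final reachable set {q3} has 1 state.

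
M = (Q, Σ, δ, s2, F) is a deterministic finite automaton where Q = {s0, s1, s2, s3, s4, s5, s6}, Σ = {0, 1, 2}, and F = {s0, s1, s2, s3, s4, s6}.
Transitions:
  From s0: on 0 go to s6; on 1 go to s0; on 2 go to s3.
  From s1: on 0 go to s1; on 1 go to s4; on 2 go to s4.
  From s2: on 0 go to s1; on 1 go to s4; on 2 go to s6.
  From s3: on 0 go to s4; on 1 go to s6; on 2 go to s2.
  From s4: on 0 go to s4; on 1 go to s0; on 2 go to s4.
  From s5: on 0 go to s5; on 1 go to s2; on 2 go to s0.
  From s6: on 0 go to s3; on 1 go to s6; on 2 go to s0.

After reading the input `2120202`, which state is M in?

s2 --2--> s6
s6 --1--> s6
s6 --2--> s0
s0 --0--> s6
s6 --2--> s0
s0 --0--> s6
s6 --2--> s0

s0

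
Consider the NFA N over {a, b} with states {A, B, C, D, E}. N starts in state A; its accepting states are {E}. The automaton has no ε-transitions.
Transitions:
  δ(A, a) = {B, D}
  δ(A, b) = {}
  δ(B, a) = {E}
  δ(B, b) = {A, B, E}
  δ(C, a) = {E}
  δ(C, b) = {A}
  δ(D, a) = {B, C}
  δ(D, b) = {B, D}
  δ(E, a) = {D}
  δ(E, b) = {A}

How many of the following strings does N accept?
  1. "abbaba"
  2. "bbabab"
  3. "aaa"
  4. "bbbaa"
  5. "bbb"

2

"abbaba": accepted
"bbabab": rejected
"aaa": accepted
"bbbaa": rejected
"bbb": rejected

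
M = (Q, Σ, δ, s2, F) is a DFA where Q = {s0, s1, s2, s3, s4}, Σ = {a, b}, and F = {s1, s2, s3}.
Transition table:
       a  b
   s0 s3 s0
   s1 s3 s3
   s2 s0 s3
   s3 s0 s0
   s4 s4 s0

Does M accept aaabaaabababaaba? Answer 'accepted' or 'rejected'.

s2 --a--> s0
s0 --a--> s3
s3 --a--> s0
s0 --b--> s0
s0 --a--> s3
s3 --a--> s0
s0 --a--> s3
s3 --b--> s0
s0 --a--> s3
s3 --b--> s0
s0 --a--> s3
s3 --b--> s0
s0 --a--> s3
s3 --a--> s0
s0 --b--> s0
s0 --a--> s3
End in state s3, which is an accepting state.

accepted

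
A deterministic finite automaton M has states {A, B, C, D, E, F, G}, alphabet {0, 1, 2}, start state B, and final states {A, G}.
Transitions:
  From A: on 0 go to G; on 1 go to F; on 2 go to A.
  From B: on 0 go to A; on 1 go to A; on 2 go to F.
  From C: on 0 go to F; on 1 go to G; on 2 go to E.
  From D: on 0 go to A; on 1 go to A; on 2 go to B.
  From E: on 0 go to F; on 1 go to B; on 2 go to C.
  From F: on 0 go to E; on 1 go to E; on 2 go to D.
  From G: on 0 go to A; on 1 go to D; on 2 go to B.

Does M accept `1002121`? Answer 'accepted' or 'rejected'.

B --1--> A
A --0--> G
G --0--> A
A --2--> A
A --1--> F
F --2--> D
D --1--> A
End in state A, which is an accepting state.

accepted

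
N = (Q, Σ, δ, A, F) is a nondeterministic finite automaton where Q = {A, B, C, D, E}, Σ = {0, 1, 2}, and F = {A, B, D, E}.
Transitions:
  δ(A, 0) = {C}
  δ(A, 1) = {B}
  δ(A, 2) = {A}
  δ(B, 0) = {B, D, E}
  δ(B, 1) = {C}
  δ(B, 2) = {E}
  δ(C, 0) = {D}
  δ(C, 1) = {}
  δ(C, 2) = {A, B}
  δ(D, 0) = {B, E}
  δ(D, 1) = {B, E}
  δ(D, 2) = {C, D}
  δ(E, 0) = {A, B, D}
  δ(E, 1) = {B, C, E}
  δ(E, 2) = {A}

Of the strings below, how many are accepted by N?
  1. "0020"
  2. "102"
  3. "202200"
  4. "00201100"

4

"0020": accepted
"102": accepted
"202200": accepted
"00201100": accepted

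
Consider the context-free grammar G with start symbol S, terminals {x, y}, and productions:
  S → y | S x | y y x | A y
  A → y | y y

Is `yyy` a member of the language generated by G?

S ⇒ Ay ⇒ yyy

yes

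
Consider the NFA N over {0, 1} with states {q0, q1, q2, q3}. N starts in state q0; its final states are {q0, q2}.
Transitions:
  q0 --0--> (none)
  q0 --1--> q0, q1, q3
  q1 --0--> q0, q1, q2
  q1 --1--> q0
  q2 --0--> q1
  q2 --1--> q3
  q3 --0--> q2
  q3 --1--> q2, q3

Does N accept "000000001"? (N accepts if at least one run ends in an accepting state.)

Start: {q0}
read 0: {}
The reachable set is empty and stays empty for the remaining 8 symbols.
Reachable ∩ accepting = {} — empty.

rejected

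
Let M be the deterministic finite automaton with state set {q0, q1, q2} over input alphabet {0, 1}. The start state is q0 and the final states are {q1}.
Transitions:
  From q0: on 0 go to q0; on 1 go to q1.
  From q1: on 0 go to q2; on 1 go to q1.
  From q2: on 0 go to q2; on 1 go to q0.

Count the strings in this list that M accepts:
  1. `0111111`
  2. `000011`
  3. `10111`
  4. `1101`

`0111111`: accepted
`000011`: accepted
`10111`: accepted
`1101`: rejected

3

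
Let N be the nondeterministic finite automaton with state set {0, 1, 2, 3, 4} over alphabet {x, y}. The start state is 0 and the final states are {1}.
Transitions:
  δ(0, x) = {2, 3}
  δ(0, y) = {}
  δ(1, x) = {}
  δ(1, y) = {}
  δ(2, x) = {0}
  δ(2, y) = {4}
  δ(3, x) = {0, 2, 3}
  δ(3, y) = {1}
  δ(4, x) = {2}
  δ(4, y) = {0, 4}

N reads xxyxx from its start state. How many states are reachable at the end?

1

Start: {0}
read x: {2, 3}
read x: {0, 2, 3}
read y: {1, 4}
read x: {2}
read x: {0}
Final reachable set {0} has 1 state.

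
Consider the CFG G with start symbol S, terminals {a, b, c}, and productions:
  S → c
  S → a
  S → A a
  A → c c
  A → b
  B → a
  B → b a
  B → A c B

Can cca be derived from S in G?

yes

S ⇒ Aa ⇒ cca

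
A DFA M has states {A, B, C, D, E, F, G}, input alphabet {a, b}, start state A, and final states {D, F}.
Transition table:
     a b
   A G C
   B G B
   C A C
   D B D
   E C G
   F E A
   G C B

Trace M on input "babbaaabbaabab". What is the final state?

A --b--> C
C --a--> A
A --b--> C
C --b--> C
C --a--> A
A --a--> G
G --a--> C
C --b--> C
C --b--> C
C --a--> A
A --a--> G
G --b--> B
B --a--> G
G --b--> B

B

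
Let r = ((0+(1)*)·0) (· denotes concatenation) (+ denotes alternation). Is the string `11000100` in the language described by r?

No split of 11000100 into u·v has (0+(1)*) matching u and 0 matching v.

no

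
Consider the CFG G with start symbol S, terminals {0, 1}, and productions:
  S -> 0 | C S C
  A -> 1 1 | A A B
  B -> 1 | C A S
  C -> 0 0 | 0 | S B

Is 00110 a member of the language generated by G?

no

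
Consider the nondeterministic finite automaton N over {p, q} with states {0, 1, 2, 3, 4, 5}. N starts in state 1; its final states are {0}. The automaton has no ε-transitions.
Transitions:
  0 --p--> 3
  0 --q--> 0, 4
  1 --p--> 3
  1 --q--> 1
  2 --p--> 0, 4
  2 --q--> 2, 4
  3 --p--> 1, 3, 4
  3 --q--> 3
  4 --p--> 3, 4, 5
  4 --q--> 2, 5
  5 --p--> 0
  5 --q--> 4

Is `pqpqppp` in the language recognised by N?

Start: {1}
read p: {3}
read q: {3}
read p: {1, 3, 4}
read q: {1, 2, 3, 5}
read p: {0, 1, 3, 4}
read p: {1, 3, 4, 5}
read p: {0, 1, 3, 4, 5}
Reachable ∩ accepting = {0} — nonempty.

accepted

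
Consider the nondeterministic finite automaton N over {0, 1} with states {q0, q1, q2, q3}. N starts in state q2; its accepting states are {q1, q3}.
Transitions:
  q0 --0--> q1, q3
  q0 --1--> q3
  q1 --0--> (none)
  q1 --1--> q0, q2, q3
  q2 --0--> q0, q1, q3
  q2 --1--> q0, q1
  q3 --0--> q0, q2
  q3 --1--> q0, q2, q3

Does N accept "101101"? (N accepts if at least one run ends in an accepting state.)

accepted

Start: {q2}
read 1: {q0, q1}
read 0: {q1, q3}
read 1: {q0, q2, q3}
read 1: {q0, q1, q2, q3}
read 0: {q0, q1, q2, q3}
read 1: {q0, q1, q2, q3}
Reachable ∩ accepting = {q1, q3} — nonempty.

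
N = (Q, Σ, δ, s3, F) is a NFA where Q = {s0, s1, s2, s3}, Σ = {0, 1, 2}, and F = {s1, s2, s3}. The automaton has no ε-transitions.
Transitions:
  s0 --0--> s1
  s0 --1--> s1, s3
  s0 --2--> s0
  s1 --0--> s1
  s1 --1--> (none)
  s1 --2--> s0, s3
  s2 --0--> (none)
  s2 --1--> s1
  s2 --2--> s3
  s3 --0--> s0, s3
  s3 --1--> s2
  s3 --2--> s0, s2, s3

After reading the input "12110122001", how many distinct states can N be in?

0

Start: {s3}
read 1: {s2}
read 2: {s3}
read 1: {s2}
read 1: {s1}
read 0: {s1}
read 1: {}
The reachable set is empty and stays empty for the remaining 5 symbols.
Final reachable set {} has 0 states.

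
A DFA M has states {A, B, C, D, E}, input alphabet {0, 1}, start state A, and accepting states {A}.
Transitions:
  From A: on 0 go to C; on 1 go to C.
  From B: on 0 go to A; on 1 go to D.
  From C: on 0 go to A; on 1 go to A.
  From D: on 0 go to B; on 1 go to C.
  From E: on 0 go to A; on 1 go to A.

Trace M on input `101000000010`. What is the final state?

A --1--> C
C --0--> A
A --1--> C
C --0--> A
A --0--> C
C --0--> A
A --0--> C
C --0--> A
A --0--> C
C --0--> A
A --1--> C
C --0--> A

A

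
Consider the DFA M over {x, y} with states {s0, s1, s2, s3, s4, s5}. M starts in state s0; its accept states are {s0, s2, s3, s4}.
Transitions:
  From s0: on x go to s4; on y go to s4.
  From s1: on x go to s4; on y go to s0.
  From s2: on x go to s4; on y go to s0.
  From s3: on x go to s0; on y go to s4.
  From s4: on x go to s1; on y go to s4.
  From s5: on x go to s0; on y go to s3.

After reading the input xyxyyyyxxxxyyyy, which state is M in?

s0 --x--> s4
s4 --y--> s4
s4 --x--> s1
s1 --y--> s0
s0 --y--> s4
s4 --y--> s4
s4 --y--> s4
s4 --x--> s1
s1 --x--> s4
s4 --x--> s1
s1 --x--> s4
s4 --y--> s4
s4 --y--> s4
s4 --y--> s4
s4 --y--> s4

s4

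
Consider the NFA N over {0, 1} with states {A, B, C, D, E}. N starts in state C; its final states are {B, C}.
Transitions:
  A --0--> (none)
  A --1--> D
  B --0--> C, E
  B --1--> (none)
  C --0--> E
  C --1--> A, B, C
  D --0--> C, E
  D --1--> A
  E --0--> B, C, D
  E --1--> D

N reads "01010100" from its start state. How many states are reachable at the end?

4

Start: {C}
read 0: {E}
read 1: {D}
read 0: {C, E}
read 1: {A, B, C, D}
read 0: {C, E}
read 1: {A, B, C, D}
read 0: {C, E}
read 0: {B, C, D, E}
Final reachable set {B, C, D, E} has 4 states.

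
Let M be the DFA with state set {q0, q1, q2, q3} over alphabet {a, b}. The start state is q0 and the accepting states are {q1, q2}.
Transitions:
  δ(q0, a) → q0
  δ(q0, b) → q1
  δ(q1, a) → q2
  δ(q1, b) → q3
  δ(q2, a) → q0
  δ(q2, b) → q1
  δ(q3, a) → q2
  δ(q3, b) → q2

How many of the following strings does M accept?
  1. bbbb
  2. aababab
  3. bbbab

bbbb: accepted
aababab: accepted
bbbab: accepted

3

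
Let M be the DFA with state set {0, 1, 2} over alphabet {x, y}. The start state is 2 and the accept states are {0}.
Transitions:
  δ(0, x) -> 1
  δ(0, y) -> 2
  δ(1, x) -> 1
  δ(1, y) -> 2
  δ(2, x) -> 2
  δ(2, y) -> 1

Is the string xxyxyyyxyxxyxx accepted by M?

rejected

2 --x--> 2
2 --x--> 2
2 --y--> 1
1 --x--> 1
1 --y--> 2
2 --y--> 1
1 --y--> 2
2 --x--> 2
2 --y--> 1
1 --x--> 1
1 --x--> 1
1 --y--> 2
2 --x--> 2
2 --x--> 2
End in state 2, which is not an accepting state.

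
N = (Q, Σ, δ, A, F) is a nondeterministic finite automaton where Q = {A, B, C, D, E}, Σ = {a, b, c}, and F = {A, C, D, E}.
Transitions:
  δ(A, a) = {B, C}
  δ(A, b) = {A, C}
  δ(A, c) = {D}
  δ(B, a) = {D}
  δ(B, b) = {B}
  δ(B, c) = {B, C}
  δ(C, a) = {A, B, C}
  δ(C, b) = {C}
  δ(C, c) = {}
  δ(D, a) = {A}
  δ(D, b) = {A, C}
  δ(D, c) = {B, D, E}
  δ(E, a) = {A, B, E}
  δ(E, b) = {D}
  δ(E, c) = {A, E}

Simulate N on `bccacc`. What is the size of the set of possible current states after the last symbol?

Start: {A}
read b: {A, C}
read c: {D}
read c: {B, D, E}
read a: {A, B, D, E}
read c: {A, B, C, D, E}
read c: {A, B, C, D, E}
Final reachable set {A, B, C, D, E} has 5 states.

5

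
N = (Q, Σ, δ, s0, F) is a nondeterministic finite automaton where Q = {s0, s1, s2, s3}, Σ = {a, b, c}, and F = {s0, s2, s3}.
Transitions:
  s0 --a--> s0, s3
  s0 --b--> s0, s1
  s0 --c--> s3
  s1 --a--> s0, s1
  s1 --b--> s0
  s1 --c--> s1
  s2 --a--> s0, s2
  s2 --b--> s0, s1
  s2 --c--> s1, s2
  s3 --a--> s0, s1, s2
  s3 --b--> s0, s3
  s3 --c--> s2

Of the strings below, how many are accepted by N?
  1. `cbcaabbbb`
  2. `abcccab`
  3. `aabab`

`cbcaabbbb`: accepted
`abcccab`: accepted
`aabab`: accepted

3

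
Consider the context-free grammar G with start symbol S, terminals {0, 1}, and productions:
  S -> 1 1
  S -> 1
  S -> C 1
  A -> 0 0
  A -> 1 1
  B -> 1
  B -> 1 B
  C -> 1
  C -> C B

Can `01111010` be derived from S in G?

no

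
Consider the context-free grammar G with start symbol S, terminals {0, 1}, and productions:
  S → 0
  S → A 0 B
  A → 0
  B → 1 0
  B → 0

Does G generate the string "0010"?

yes

S ⇒ A0B ⇒ 00B ⇒ 0010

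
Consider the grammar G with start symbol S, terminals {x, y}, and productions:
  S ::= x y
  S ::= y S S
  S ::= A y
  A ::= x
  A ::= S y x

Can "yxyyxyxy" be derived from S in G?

yes

S ⇒ ySS ⇒ yxyS ⇒ yxyySS ⇒ yxyyAyS ⇒ yxyyxyS ⇒ yxyyxyxy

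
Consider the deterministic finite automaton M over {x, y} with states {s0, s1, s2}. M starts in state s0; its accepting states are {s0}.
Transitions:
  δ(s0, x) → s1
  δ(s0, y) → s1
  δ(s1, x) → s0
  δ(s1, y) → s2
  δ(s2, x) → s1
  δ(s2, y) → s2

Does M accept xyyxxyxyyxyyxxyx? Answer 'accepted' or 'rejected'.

accepted

s0 --x--> s1
s1 --y--> s2
s2 --y--> s2
s2 --x--> s1
s1 --x--> s0
s0 --y--> s1
s1 --x--> s0
s0 --y--> s1
s1 --y--> s2
s2 --x--> s1
s1 --y--> s2
s2 --y--> s2
s2 --x--> s1
s1 --x--> s0
s0 --y--> s1
s1 --x--> s0
End in state s0, which is an accepting state.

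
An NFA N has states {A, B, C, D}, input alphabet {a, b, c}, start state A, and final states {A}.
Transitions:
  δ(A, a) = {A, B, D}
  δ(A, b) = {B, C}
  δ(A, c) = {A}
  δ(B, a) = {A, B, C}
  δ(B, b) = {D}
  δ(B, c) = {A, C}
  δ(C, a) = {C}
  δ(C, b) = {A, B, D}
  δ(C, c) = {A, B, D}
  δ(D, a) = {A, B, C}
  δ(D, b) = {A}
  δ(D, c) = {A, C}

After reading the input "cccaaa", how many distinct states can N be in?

Start: {A}
read c: {A}
read c: {A}
read c: {A}
read a: {A, B, D}
read a: {A, B, C, D}
read a: {A, B, C, D}
Final reachable set {A, B, C, D} has 4 states.

4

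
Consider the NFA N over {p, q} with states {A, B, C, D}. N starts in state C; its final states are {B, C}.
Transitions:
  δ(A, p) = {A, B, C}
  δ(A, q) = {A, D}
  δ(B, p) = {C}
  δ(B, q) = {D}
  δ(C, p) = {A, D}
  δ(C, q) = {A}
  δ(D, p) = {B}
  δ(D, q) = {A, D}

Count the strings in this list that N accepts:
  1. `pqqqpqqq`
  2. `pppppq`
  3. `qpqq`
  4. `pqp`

`pqqqpqqq`: rejected
`pppppq`: rejected
`qpqq`: rejected
`pqp`: accepted

1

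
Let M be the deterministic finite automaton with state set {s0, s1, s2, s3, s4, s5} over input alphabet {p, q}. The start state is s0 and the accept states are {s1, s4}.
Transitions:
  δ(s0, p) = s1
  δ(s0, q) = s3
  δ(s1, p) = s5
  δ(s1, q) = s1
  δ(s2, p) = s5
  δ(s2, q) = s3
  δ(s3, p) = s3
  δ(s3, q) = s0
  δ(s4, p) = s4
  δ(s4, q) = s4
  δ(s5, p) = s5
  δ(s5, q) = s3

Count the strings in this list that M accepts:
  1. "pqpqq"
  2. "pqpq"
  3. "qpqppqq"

"pqpqq": rejected
"pqpq": rejected
"qpqppqq": rejected

0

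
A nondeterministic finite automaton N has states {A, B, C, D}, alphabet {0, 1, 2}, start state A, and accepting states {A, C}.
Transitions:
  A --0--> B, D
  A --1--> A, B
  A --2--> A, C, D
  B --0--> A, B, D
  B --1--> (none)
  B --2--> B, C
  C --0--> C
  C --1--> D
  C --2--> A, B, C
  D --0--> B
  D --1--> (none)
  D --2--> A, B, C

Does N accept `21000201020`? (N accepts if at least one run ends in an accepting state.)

Start: {A}
read 2: {A, C, D}
read 1: {A, B, D}
read 0: {A, B, D}
read 0: {A, B, D}
read 0: {A, B, D}
read 2: {A, B, C, D}
read 0: {A, B, C, D}
read 1: {A, B, D}
read 0: {A, B, D}
read 2: {A, B, C, D}
read 0: {A, B, C, D}
Reachable ∩ accepting = {A, C} — nonempty.

accepted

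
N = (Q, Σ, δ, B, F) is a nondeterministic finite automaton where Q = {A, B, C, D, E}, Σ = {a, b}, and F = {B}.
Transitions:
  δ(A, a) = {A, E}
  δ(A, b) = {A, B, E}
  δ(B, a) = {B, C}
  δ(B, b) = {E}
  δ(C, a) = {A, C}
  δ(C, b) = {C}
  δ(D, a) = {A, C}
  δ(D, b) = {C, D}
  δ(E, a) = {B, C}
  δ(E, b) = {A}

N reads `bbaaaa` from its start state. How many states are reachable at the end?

4

Start: {B}
read b: {E}
read b: {A}
read a: {A, E}
read a: {A, B, C, E}
read a: {A, B, C, E}
read a: {A, B, C, E}
Final reachable set {A, B, C, E} has 4 states.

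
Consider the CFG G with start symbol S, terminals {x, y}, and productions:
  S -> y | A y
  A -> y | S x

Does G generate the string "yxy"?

yes

S ⇒ Ay ⇒ Sxy ⇒ yxy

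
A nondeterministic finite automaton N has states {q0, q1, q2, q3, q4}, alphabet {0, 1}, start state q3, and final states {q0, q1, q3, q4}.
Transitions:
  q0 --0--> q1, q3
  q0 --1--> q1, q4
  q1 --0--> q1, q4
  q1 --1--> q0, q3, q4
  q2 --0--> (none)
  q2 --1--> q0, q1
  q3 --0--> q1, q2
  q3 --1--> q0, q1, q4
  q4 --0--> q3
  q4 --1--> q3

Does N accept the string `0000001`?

Start: {q3}
read 0: {q1, q2}
read 0: {q1, q4}
read 0: {q1, q3, q4}
read 0: {q1, q2, q3, q4}
read 0: {q1, q2, q3, q4}
read 0: {q1, q2, q3, q4}
read 1: {q0, q1, q3, q4}
Reachable ∩ accepting = {q0, q1, q3, q4} — nonempty.

accepted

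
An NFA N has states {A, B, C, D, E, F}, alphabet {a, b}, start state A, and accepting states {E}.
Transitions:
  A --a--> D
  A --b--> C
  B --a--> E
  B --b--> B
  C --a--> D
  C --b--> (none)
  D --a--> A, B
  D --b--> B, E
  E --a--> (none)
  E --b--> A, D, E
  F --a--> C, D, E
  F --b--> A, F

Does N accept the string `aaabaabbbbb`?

Start: {A}
read a: {D}
read a: {A, B}
read a: {D, E}
read b: {A, B, D, E}
read a: {A, B, D, E}
read a: {A, B, D, E}
read b: {A, B, C, D, E}
read b: {A, B, C, D, E}
read b: {A, B, C, D, E}
read b: {A, B, C, D, E}
read b: {A, B, C, D, E}
Reachable ∩ accepting = {E} — nonempty.

accepted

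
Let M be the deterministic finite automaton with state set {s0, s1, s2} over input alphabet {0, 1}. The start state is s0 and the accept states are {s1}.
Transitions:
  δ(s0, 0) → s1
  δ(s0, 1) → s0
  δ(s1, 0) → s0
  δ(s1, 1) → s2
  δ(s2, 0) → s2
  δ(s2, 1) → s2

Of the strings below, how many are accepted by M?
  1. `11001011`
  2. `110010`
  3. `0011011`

1

`11001011`: rejected
`110010`: accepted
`0011011`: rejected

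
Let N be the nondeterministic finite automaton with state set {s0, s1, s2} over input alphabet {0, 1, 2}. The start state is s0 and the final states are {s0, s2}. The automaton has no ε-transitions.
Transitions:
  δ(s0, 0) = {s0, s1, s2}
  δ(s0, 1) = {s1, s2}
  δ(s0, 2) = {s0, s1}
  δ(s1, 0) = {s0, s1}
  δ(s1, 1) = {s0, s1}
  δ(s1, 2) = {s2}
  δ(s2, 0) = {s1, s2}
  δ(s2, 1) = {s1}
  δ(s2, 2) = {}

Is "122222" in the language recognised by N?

Start: {s0}
read 1: {s1, s2}
read 2: {s2}
read 2: {}
The reachable set is empty and stays empty for the remaining 3 symbols.
Reachable ∩ accepting = {} — empty.

rejected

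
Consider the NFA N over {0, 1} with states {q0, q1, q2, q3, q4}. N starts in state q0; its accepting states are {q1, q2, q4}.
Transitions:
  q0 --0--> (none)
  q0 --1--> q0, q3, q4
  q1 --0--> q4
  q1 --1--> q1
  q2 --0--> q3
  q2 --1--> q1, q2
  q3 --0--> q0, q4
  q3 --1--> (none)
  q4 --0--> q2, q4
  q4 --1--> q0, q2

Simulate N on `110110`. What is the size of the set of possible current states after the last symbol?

4

Start: {q0}
read 1: {q0, q3, q4}
read 1: {q0, q2, q3, q4}
read 0: {q0, q2, q3, q4}
read 1: {q0, q1, q2, q3, q4}
read 1: {q0, q1, q2, q3, q4}
read 0: {q0, q2, q3, q4}
Final reachable set {q0, q2, q3, q4} has 4 states.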